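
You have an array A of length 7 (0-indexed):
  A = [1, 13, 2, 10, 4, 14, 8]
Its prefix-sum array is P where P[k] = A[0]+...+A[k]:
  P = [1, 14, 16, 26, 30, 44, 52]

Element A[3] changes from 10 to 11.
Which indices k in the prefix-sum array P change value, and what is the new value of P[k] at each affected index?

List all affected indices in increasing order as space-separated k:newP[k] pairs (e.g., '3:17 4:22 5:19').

P[k] = A[0] + ... + A[k]
P[k] includes A[3] iff k >= 3
Affected indices: 3, 4, ..., 6; delta = 1
  P[3]: 26 + 1 = 27
  P[4]: 30 + 1 = 31
  P[5]: 44 + 1 = 45
  P[6]: 52 + 1 = 53

Answer: 3:27 4:31 5:45 6:53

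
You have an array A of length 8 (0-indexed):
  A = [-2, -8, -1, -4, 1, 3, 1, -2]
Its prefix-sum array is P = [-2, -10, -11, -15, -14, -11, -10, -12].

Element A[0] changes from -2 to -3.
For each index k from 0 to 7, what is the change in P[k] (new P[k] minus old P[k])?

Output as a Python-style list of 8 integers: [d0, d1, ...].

Element change: A[0] -2 -> -3, delta = -1
For k < 0: P[k] unchanged, delta_P[k] = 0
For k >= 0: P[k] shifts by exactly -1
Delta array: [-1, -1, -1, -1, -1, -1, -1, -1]

Answer: [-1, -1, -1, -1, -1, -1, -1, -1]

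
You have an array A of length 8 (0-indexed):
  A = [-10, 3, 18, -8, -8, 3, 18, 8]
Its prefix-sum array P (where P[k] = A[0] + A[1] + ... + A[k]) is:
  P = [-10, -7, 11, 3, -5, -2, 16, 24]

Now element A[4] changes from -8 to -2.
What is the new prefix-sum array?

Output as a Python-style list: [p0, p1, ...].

Answer: [-10, -7, 11, 3, 1, 4, 22, 30]

Derivation:
Change: A[4] -8 -> -2, delta = 6
P[k] for k < 4: unchanged (A[4] not included)
P[k] for k >= 4: shift by delta = 6
  P[0] = -10 + 0 = -10
  P[1] = -7 + 0 = -7
  P[2] = 11 + 0 = 11
  P[3] = 3 + 0 = 3
  P[4] = -5 + 6 = 1
  P[5] = -2 + 6 = 4
  P[6] = 16 + 6 = 22
  P[7] = 24 + 6 = 30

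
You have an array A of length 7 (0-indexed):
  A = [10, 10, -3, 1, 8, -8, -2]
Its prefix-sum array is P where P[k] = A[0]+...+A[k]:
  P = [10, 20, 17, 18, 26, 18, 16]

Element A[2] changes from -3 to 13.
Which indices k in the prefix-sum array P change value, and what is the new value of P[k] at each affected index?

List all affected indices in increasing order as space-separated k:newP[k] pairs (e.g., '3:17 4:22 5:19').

P[k] = A[0] + ... + A[k]
P[k] includes A[2] iff k >= 2
Affected indices: 2, 3, ..., 6; delta = 16
  P[2]: 17 + 16 = 33
  P[3]: 18 + 16 = 34
  P[4]: 26 + 16 = 42
  P[5]: 18 + 16 = 34
  P[6]: 16 + 16 = 32

Answer: 2:33 3:34 4:42 5:34 6:32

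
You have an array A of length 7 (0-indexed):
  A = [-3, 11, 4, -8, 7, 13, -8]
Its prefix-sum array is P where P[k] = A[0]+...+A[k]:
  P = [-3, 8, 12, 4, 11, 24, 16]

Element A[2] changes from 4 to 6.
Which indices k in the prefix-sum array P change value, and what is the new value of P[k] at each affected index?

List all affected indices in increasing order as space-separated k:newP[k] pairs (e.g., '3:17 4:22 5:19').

Answer: 2:14 3:6 4:13 5:26 6:18

Derivation:
P[k] = A[0] + ... + A[k]
P[k] includes A[2] iff k >= 2
Affected indices: 2, 3, ..., 6; delta = 2
  P[2]: 12 + 2 = 14
  P[3]: 4 + 2 = 6
  P[4]: 11 + 2 = 13
  P[5]: 24 + 2 = 26
  P[6]: 16 + 2 = 18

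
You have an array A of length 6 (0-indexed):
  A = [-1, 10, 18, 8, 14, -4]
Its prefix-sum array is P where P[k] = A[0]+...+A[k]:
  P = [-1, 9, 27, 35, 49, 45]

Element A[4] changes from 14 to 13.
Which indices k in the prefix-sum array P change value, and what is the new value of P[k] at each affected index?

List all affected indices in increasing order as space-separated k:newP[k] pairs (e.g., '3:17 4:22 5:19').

P[k] = A[0] + ... + A[k]
P[k] includes A[4] iff k >= 4
Affected indices: 4, 5, ..., 5; delta = -1
  P[4]: 49 + -1 = 48
  P[5]: 45 + -1 = 44

Answer: 4:48 5:44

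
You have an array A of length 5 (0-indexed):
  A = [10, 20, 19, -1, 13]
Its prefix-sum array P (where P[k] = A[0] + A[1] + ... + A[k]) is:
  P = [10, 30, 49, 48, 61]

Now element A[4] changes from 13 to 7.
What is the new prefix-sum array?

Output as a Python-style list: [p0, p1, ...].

Answer: [10, 30, 49, 48, 55]

Derivation:
Change: A[4] 13 -> 7, delta = -6
P[k] for k < 4: unchanged (A[4] not included)
P[k] for k >= 4: shift by delta = -6
  P[0] = 10 + 0 = 10
  P[1] = 30 + 0 = 30
  P[2] = 49 + 0 = 49
  P[3] = 48 + 0 = 48
  P[4] = 61 + -6 = 55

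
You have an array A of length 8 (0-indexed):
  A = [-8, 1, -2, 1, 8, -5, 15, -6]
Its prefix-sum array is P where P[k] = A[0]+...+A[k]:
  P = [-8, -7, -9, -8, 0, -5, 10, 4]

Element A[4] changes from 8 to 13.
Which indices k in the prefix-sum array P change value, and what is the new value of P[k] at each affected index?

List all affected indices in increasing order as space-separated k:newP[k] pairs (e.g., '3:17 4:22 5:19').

P[k] = A[0] + ... + A[k]
P[k] includes A[4] iff k >= 4
Affected indices: 4, 5, ..., 7; delta = 5
  P[4]: 0 + 5 = 5
  P[5]: -5 + 5 = 0
  P[6]: 10 + 5 = 15
  P[7]: 4 + 5 = 9

Answer: 4:5 5:0 6:15 7:9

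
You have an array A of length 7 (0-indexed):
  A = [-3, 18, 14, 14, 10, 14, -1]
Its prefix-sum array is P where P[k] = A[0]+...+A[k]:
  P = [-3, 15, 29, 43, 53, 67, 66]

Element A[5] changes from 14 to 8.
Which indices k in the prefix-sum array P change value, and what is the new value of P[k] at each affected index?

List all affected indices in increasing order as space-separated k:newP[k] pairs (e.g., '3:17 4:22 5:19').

Answer: 5:61 6:60

Derivation:
P[k] = A[0] + ... + A[k]
P[k] includes A[5] iff k >= 5
Affected indices: 5, 6, ..., 6; delta = -6
  P[5]: 67 + -6 = 61
  P[6]: 66 + -6 = 60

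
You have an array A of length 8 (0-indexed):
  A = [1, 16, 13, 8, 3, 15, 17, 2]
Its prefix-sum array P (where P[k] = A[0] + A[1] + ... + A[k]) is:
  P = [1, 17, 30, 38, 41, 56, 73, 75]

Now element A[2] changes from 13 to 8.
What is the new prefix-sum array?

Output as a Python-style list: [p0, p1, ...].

Change: A[2] 13 -> 8, delta = -5
P[k] for k < 2: unchanged (A[2] not included)
P[k] for k >= 2: shift by delta = -5
  P[0] = 1 + 0 = 1
  P[1] = 17 + 0 = 17
  P[2] = 30 + -5 = 25
  P[3] = 38 + -5 = 33
  P[4] = 41 + -5 = 36
  P[5] = 56 + -5 = 51
  P[6] = 73 + -5 = 68
  P[7] = 75 + -5 = 70

Answer: [1, 17, 25, 33, 36, 51, 68, 70]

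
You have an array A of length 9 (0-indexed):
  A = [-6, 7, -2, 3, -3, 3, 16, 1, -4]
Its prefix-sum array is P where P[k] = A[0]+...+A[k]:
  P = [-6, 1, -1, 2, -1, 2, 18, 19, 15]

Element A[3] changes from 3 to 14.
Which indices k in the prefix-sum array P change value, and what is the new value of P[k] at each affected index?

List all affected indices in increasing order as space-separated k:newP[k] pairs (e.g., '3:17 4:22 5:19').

P[k] = A[0] + ... + A[k]
P[k] includes A[3] iff k >= 3
Affected indices: 3, 4, ..., 8; delta = 11
  P[3]: 2 + 11 = 13
  P[4]: -1 + 11 = 10
  P[5]: 2 + 11 = 13
  P[6]: 18 + 11 = 29
  P[7]: 19 + 11 = 30
  P[8]: 15 + 11 = 26

Answer: 3:13 4:10 5:13 6:29 7:30 8:26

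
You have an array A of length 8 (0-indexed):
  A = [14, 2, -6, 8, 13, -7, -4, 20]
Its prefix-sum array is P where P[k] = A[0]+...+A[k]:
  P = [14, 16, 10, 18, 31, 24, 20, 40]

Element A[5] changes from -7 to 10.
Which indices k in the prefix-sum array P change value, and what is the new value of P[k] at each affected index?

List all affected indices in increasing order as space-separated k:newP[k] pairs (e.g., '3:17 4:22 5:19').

P[k] = A[0] + ... + A[k]
P[k] includes A[5] iff k >= 5
Affected indices: 5, 6, ..., 7; delta = 17
  P[5]: 24 + 17 = 41
  P[6]: 20 + 17 = 37
  P[7]: 40 + 17 = 57

Answer: 5:41 6:37 7:57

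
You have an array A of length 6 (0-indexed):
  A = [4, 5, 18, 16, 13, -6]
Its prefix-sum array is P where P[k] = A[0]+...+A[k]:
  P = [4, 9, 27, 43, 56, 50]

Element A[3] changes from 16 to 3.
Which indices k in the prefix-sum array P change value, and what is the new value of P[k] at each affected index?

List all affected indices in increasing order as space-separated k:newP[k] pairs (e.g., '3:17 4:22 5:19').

P[k] = A[0] + ... + A[k]
P[k] includes A[3] iff k >= 3
Affected indices: 3, 4, ..., 5; delta = -13
  P[3]: 43 + -13 = 30
  P[4]: 56 + -13 = 43
  P[5]: 50 + -13 = 37

Answer: 3:30 4:43 5:37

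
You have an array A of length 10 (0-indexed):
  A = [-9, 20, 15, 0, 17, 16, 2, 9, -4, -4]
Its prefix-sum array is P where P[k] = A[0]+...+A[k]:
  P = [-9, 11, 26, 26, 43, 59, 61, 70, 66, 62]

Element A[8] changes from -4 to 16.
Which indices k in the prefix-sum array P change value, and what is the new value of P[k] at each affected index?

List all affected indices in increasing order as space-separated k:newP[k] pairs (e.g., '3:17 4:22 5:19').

Answer: 8:86 9:82

Derivation:
P[k] = A[0] + ... + A[k]
P[k] includes A[8] iff k >= 8
Affected indices: 8, 9, ..., 9; delta = 20
  P[8]: 66 + 20 = 86
  P[9]: 62 + 20 = 82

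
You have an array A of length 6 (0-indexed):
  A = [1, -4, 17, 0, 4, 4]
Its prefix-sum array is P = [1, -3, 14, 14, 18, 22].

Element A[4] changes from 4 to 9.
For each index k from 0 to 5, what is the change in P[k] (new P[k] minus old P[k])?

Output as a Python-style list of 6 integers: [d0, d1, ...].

Answer: [0, 0, 0, 0, 5, 5]

Derivation:
Element change: A[4] 4 -> 9, delta = 5
For k < 4: P[k] unchanged, delta_P[k] = 0
For k >= 4: P[k] shifts by exactly 5
Delta array: [0, 0, 0, 0, 5, 5]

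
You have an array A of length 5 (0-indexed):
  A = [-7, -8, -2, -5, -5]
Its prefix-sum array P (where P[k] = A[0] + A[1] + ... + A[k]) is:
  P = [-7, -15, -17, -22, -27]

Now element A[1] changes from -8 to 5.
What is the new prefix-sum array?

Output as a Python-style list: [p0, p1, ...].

Change: A[1] -8 -> 5, delta = 13
P[k] for k < 1: unchanged (A[1] not included)
P[k] for k >= 1: shift by delta = 13
  P[0] = -7 + 0 = -7
  P[1] = -15 + 13 = -2
  P[2] = -17 + 13 = -4
  P[3] = -22 + 13 = -9
  P[4] = -27 + 13 = -14

Answer: [-7, -2, -4, -9, -14]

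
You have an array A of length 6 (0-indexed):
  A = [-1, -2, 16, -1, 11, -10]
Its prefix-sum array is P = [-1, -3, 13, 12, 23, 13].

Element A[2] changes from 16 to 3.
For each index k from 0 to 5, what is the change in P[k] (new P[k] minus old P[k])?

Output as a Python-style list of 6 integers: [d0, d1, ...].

Answer: [0, 0, -13, -13, -13, -13]

Derivation:
Element change: A[2] 16 -> 3, delta = -13
For k < 2: P[k] unchanged, delta_P[k] = 0
For k >= 2: P[k] shifts by exactly -13
Delta array: [0, 0, -13, -13, -13, -13]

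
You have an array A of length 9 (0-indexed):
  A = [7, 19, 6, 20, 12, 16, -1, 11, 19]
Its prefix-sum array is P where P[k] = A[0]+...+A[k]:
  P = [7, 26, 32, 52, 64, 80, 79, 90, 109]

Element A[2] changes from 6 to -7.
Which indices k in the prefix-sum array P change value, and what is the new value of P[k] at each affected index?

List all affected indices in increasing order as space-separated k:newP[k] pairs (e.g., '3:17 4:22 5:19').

P[k] = A[0] + ... + A[k]
P[k] includes A[2] iff k >= 2
Affected indices: 2, 3, ..., 8; delta = -13
  P[2]: 32 + -13 = 19
  P[3]: 52 + -13 = 39
  P[4]: 64 + -13 = 51
  P[5]: 80 + -13 = 67
  P[6]: 79 + -13 = 66
  P[7]: 90 + -13 = 77
  P[8]: 109 + -13 = 96

Answer: 2:19 3:39 4:51 5:67 6:66 7:77 8:96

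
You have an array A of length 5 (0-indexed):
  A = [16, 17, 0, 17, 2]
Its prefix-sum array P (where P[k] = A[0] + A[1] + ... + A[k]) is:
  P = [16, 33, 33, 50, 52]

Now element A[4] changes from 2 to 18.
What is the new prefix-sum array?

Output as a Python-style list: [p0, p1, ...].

Answer: [16, 33, 33, 50, 68]

Derivation:
Change: A[4] 2 -> 18, delta = 16
P[k] for k < 4: unchanged (A[4] not included)
P[k] for k >= 4: shift by delta = 16
  P[0] = 16 + 0 = 16
  P[1] = 33 + 0 = 33
  P[2] = 33 + 0 = 33
  P[3] = 50 + 0 = 50
  P[4] = 52 + 16 = 68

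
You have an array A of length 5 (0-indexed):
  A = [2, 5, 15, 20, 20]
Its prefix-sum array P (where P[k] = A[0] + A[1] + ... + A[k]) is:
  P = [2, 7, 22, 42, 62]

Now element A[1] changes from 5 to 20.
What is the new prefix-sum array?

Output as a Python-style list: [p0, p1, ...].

Answer: [2, 22, 37, 57, 77]

Derivation:
Change: A[1] 5 -> 20, delta = 15
P[k] for k < 1: unchanged (A[1] not included)
P[k] for k >= 1: shift by delta = 15
  P[0] = 2 + 0 = 2
  P[1] = 7 + 15 = 22
  P[2] = 22 + 15 = 37
  P[3] = 42 + 15 = 57
  P[4] = 62 + 15 = 77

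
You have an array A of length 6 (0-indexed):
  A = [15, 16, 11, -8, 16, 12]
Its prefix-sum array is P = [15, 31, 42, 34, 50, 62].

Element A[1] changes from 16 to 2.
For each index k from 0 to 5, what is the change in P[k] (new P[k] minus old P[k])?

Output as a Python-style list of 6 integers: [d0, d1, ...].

Answer: [0, -14, -14, -14, -14, -14]

Derivation:
Element change: A[1] 16 -> 2, delta = -14
For k < 1: P[k] unchanged, delta_P[k] = 0
For k >= 1: P[k] shifts by exactly -14
Delta array: [0, -14, -14, -14, -14, -14]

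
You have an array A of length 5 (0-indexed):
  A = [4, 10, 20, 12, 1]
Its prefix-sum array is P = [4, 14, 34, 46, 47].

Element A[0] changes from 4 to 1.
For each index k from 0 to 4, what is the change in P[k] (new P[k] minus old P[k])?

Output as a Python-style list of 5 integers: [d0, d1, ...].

Element change: A[0] 4 -> 1, delta = -3
For k < 0: P[k] unchanged, delta_P[k] = 0
For k >= 0: P[k] shifts by exactly -3
Delta array: [-3, -3, -3, -3, -3]

Answer: [-3, -3, -3, -3, -3]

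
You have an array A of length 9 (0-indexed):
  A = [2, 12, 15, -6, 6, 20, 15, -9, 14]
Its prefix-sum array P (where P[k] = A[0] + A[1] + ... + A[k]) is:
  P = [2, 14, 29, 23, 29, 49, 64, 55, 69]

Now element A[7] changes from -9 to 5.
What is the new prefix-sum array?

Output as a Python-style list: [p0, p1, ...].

Change: A[7] -9 -> 5, delta = 14
P[k] for k < 7: unchanged (A[7] not included)
P[k] for k >= 7: shift by delta = 14
  P[0] = 2 + 0 = 2
  P[1] = 14 + 0 = 14
  P[2] = 29 + 0 = 29
  P[3] = 23 + 0 = 23
  P[4] = 29 + 0 = 29
  P[5] = 49 + 0 = 49
  P[6] = 64 + 0 = 64
  P[7] = 55 + 14 = 69
  P[8] = 69 + 14 = 83

Answer: [2, 14, 29, 23, 29, 49, 64, 69, 83]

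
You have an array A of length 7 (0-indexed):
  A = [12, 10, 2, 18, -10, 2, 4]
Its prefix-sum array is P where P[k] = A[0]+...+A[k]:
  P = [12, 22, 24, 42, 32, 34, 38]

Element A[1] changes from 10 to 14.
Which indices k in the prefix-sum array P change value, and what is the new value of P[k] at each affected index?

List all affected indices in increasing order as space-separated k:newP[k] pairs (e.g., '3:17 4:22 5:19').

P[k] = A[0] + ... + A[k]
P[k] includes A[1] iff k >= 1
Affected indices: 1, 2, ..., 6; delta = 4
  P[1]: 22 + 4 = 26
  P[2]: 24 + 4 = 28
  P[3]: 42 + 4 = 46
  P[4]: 32 + 4 = 36
  P[5]: 34 + 4 = 38
  P[6]: 38 + 4 = 42

Answer: 1:26 2:28 3:46 4:36 5:38 6:42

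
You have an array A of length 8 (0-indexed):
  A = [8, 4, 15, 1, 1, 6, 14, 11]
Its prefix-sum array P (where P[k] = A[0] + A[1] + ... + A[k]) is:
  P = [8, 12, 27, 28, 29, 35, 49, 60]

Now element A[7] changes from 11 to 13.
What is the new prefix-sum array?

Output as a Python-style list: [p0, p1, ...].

Answer: [8, 12, 27, 28, 29, 35, 49, 62]

Derivation:
Change: A[7] 11 -> 13, delta = 2
P[k] for k < 7: unchanged (A[7] not included)
P[k] for k >= 7: shift by delta = 2
  P[0] = 8 + 0 = 8
  P[1] = 12 + 0 = 12
  P[2] = 27 + 0 = 27
  P[3] = 28 + 0 = 28
  P[4] = 29 + 0 = 29
  P[5] = 35 + 0 = 35
  P[6] = 49 + 0 = 49
  P[7] = 60 + 2 = 62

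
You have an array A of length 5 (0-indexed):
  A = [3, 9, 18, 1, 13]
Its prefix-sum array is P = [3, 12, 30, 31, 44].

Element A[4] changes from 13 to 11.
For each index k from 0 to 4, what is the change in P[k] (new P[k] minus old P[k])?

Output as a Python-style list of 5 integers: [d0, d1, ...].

Answer: [0, 0, 0, 0, -2]

Derivation:
Element change: A[4] 13 -> 11, delta = -2
For k < 4: P[k] unchanged, delta_P[k] = 0
For k >= 4: P[k] shifts by exactly -2
Delta array: [0, 0, 0, 0, -2]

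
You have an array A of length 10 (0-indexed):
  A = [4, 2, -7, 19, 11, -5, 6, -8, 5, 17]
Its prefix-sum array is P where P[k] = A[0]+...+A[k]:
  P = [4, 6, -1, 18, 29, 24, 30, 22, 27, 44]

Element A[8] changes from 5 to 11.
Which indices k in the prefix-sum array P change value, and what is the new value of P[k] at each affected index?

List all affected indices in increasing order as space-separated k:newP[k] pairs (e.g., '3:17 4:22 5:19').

P[k] = A[0] + ... + A[k]
P[k] includes A[8] iff k >= 8
Affected indices: 8, 9, ..., 9; delta = 6
  P[8]: 27 + 6 = 33
  P[9]: 44 + 6 = 50

Answer: 8:33 9:50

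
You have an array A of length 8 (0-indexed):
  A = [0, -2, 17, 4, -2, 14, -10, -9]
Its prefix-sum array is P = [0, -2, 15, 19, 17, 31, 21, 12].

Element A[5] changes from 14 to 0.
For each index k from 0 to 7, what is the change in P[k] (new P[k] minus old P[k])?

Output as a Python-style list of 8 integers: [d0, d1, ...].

Answer: [0, 0, 0, 0, 0, -14, -14, -14]

Derivation:
Element change: A[5] 14 -> 0, delta = -14
For k < 5: P[k] unchanged, delta_P[k] = 0
For k >= 5: P[k] shifts by exactly -14
Delta array: [0, 0, 0, 0, 0, -14, -14, -14]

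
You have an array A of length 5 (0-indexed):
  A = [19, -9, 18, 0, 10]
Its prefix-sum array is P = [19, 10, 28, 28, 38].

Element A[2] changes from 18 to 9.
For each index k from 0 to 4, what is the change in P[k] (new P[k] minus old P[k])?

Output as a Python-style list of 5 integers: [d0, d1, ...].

Answer: [0, 0, -9, -9, -9]

Derivation:
Element change: A[2] 18 -> 9, delta = -9
For k < 2: P[k] unchanged, delta_P[k] = 0
For k >= 2: P[k] shifts by exactly -9
Delta array: [0, 0, -9, -9, -9]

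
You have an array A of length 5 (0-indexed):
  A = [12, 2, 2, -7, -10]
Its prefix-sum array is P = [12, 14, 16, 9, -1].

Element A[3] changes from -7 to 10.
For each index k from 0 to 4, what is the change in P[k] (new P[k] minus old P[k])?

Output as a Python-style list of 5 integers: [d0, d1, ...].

Answer: [0, 0, 0, 17, 17]

Derivation:
Element change: A[3] -7 -> 10, delta = 17
For k < 3: P[k] unchanged, delta_P[k] = 0
For k >= 3: P[k] shifts by exactly 17
Delta array: [0, 0, 0, 17, 17]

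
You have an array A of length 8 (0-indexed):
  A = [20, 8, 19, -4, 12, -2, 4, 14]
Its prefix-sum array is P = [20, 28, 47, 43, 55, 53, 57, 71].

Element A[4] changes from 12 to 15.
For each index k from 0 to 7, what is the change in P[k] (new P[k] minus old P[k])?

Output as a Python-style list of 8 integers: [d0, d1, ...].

Element change: A[4] 12 -> 15, delta = 3
For k < 4: P[k] unchanged, delta_P[k] = 0
For k >= 4: P[k] shifts by exactly 3
Delta array: [0, 0, 0, 0, 3, 3, 3, 3]

Answer: [0, 0, 0, 0, 3, 3, 3, 3]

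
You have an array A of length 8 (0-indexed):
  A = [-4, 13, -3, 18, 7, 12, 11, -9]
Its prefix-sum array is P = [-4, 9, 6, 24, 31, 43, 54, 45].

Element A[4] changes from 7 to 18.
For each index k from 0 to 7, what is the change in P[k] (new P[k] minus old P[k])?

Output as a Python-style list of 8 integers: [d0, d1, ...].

Element change: A[4] 7 -> 18, delta = 11
For k < 4: P[k] unchanged, delta_P[k] = 0
For k >= 4: P[k] shifts by exactly 11
Delta array: [0, 0, 0, 0, 11, 11, 11, 11]

Answer: [0, 0, 0, 0, 11, 11, 11, 11]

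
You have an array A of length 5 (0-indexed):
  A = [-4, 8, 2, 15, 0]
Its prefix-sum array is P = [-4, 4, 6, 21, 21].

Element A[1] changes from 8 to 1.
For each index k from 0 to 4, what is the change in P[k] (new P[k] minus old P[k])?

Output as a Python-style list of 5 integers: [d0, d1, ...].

Answer: [0, -7, -7, -7, -7]

Derivation:
Element change: A[1] 8 -> 1, delta = -7
For k < 1: P[k] unchanged, delta_P[k] = 0
For k >= 1: P[k] shifts by exactly -7
Delta array: [0, -7, -7, -7, -7]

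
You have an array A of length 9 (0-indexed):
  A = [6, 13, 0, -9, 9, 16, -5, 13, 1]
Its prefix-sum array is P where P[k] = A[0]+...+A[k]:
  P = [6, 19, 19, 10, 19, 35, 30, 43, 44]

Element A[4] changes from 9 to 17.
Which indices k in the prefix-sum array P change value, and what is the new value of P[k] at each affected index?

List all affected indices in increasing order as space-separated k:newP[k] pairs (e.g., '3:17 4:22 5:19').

P[k] = A[0] + ... + A[k]
P[k] includes A[4] iff k >= 4
Affected indices: 4, 5, ..., 8; delta = 8
  P[4]: 19 + 8 = 27
  P[5]: 35 + 8 = 43
  P[6]: 30 + 8 = 38
  P[7]: 43 + 8 = 51
  P[8]: 44 + 8 = 52

Answer: 4:27 5:43 6:38 7:51 8:52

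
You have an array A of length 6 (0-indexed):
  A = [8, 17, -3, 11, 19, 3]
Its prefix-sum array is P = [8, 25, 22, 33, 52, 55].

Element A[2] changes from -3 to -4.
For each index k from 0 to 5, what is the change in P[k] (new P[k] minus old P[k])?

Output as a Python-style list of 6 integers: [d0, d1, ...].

Answer: [0, 0, -1, -1, -1, -1]

Derivation:
Element change: A[2] -3 -> -4, delta = -1
For k < 2: P[k] unchanged, delta_P[k] = 0
For k >= 2: P[k] shifts by exactly -1
Delta array: [0, 0, -1, -1, -1, -1]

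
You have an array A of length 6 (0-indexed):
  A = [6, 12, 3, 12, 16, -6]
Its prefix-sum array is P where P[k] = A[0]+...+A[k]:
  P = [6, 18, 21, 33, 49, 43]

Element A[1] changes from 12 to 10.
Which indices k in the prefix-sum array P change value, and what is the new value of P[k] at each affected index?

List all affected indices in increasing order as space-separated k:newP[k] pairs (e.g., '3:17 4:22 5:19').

Answer: 1:16 2:19 3:31 4:47 5:41

Derivation:
P[k] = A[0] + ... + A[k]
P[k] includes A[1] iff k >= 1
Affected indices: 1, 2, ..., 5; delta = -2
  P[1]: 18 + -2 = 16
  P[2]: 21 + -2 = 19
  P[3]: 33 + -2 = 31
  P[4]: 49 + -2 = 47
  P[5]: 43 + -2 = 41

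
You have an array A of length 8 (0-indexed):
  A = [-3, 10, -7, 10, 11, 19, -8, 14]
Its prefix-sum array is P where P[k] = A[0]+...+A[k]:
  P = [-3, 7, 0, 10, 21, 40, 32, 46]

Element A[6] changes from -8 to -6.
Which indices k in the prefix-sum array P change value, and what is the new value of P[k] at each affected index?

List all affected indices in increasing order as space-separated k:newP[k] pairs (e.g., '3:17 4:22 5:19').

P[k] = A[0] + ... + A[k]
P[k] includes A[6] iff k >= 6
Affected indices: 6, 7, ..., 7; delta = 2
  P[6]: 32 + 2 = 34
  P[7]: 46 + 2 = 48

Answer: 6:34 7:48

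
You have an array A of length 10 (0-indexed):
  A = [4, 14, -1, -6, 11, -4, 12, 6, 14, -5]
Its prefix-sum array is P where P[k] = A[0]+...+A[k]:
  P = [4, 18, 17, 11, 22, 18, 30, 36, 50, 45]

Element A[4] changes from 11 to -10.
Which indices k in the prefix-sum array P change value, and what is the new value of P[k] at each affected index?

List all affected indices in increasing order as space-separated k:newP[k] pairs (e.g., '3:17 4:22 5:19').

Answer: 4:1 5:-3 6:9 7:15 8:29 9:24

Derivation:
P[k] = A[0] + ... + A[k]
P[k] includes A[4] iff k >= 4
Affected indices: 4, 5, ..., 9; delta = -21
  P[4]: 22 + -21 = 1
  P[5]: 18 + -21 = -3
  P[6]: 30 + -21 = 9
  P[7]: 36 + -21 = 15
  P[8]: 50 + -21 = 29
  P[9]: 45 + -21 = 24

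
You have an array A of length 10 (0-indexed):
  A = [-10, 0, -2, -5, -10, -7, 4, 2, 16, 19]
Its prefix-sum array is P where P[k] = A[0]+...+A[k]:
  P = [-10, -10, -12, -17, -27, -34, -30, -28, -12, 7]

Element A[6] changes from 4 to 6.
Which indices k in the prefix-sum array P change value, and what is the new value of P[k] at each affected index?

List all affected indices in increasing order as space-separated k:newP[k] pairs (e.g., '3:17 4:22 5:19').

Answer: 6:-28 7:-26 8:-10 9:9

Derivation:
P[k] = A[0] + ... + A[k]
P[k] includes A[6] iff k >= 6
Affected indices: 6, 7, ..., 9; delta = 2
  P[6]: -30 + 2 = -28
  P[7]: -28 + 2 = -26
  P[8]: -12 + 2 = -10
  P[9]: 7 + 2 = 9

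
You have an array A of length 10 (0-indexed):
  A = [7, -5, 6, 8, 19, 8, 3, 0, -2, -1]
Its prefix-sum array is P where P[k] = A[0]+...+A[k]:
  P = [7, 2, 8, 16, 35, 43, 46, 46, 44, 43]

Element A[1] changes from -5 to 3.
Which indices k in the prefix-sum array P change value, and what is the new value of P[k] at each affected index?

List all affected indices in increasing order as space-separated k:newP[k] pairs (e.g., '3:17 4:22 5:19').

Answer: 1:10 2:16 3:24 4:43 5:51 6:54 7:54 8:52 9:51

Derivation:
P[k] = A[0] + ... + A[k]
P[k] includes A[1] iff k >= 1
Affected indices: 1, 2, ..., 9; delta = 8
  P[1]: 2 + 8 = 10
  P[2]: 8 + 8 = 16
  P[3]: 16 + 8 = 24
  P[4]: 35 + 8 = 43
  P[5]: 43 + 8 = 51
  P[6]: 46 + 8 = 54
  P[7]: 46 + 8 = 54
  P[8]: 44 + 8 = 52
  P[9]: 43 + 8 = 51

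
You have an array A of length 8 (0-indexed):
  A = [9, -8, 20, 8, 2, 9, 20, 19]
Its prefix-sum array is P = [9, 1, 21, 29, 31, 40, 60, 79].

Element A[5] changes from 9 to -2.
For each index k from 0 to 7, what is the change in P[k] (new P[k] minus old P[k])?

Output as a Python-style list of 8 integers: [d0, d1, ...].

Element change: A[5] 9 -> -2, delta = -11
For k < 5: P[k] unchanged, delta_P[k] = 0
For k >= 5: P[k] shifts by exactly -11
Delta array: [0, 0, 0, 0, 0, -11, -11, -11]

Answer: [0, 0, 0, 0, 0, -11, -11, -11]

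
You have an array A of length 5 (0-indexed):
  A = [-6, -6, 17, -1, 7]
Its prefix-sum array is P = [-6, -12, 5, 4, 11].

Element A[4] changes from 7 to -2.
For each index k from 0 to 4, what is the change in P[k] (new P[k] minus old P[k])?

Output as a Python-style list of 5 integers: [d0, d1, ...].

Answer: [0, 0, 0, 0, -9]

Derivation:
Element change: A[4] 7 -> -2, delta = -9
For k < 4: P[k] unchanged, delta_P[k] = 0
For k >= 4: P[k] shifts by exactly -9
Delta array: [0, 0, 0, 0, -9]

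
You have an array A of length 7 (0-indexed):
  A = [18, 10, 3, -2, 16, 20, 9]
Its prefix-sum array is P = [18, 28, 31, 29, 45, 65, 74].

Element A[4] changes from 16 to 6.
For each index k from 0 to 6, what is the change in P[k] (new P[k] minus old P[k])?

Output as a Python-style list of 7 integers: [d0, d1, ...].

Element change: A[4] 16 -> 6, delta = -10
For k < 4: P[k] unchanged, delta_P[k] = 0
For k >= 4: P[k] shifts by exactly -10
Delta array: [0, 0, 0, 0, -10, -10, -10]

Answer: [0, 0, 0, 0, -10, -10, -10]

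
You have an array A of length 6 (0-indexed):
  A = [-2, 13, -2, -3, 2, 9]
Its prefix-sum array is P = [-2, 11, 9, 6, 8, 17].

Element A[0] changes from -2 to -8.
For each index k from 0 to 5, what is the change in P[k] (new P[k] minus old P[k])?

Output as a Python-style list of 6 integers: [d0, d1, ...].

Answer: [-6, -6, -6, -6, -6, -6]

Derivation:
Element change: A[0] -2 -> -8, delta = -6
For k < 0: P[k] unchanged, delta_P[k] = 0
For k >= 0: P[k] shifts by exactly -6
Delta array: [-6, -6, -6, -6, -6, -6]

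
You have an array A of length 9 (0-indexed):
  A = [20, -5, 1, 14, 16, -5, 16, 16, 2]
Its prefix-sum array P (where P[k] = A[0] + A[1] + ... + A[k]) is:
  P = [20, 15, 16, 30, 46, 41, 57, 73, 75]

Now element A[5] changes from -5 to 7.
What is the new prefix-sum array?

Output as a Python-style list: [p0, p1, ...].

Answer: [20, 15, 16, 30, 46, 53, 69, 85, 87]

Derivation:
Change: A[5] -5 -> 7, delta = 12
P[k] for k < 5: unchanged (A[5] not included)
P[k] for k >= 5: shift by delta = 12
  P[0] = 20 + 0 = 20
  P[1] = 15 + 0 = 15
  P[2] = 16 + 0 = 16
  P[3] = 30 + 0 = 30
  P[4] = 46 + 0 = 46
  P[5] = 41 + 12 = 53
  P[6] = 57 + 12 = 69
  P[7] = 73 + 12 = 85
  P[8] = 75 + 12 = 87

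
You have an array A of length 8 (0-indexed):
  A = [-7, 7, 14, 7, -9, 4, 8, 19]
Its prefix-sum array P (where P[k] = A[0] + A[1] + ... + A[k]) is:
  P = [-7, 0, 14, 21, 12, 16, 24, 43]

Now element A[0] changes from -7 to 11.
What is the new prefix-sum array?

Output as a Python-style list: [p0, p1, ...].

Answer: [11, 18, 32, 39, 30, 34, 42, 61]

Derivation:
Change: A[0] -7 -> 11, delta = 18
P[k] for k < 0: unchanged (A[0] not included)
P[k] for k >= 0: shift by delta = 18
  P[0] = -7 + 18 = 11
  P[1] = 0 + 18 = 18
  P[2] = 14 + 18 = 32
  P[3] = 21 + 18 = 39
  P[4] = 12 + 18 = 30
  P[5] = 16 + 18 = 34
  P[6] = 24 + 18 = 42
  P[7] = 43 + 18 = 61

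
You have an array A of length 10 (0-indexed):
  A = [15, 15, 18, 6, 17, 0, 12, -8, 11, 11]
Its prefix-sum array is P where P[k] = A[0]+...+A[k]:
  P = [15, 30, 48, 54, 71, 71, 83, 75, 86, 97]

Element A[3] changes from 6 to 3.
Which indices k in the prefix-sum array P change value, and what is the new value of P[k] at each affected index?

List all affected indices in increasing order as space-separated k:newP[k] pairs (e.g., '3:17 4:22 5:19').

P[k] = A[0] + ... + A[k]
P[k] includes A[3] iff k >= 3
Affected indices: 3, 4, ..., 9; delta = -3
  P[3]: 54 + -3 = 51
  P[4]: 71 + -3 = 68
  P[5]: 71 + -3 = 68
  P[6]: 83 + -3 = 80
  P[7]: 75 + -3 = 72
  P[8]: 86 + -3 = 83
  P[9]: 97 + -3 = 94

Answer: 3:51 4:68 5:68 6:80 7:72 8:83 9:94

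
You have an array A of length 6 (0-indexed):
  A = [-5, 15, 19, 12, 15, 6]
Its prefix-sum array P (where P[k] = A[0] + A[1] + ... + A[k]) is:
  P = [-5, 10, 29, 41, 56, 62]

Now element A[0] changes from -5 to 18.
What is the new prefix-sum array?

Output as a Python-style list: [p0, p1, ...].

Change: A[0] -5 -> 18, delta = 23
P[k] for k < 0: unchanged (A[0] not included)
P[k] for k >= 0: shift by delta = 23
  P[0] = -5 + 23 = 18
  P[1] = 10 + 23 = 33
  P[2] = 29 + 23 = 52
  P[3] = 41 + 23 = 64
  P[4] = 56 + 23 = 79
  P[5] = 62 + 23 = 85

Answer: [18, 33, 52, 64, 79, 85]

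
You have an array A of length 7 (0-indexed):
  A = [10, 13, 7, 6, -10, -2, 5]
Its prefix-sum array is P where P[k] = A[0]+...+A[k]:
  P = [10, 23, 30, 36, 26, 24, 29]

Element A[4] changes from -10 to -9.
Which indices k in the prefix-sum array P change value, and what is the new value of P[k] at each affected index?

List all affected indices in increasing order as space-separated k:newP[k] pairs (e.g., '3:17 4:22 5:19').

P[k] = A[0] + ... + A[k]
P[k] includes A[4] iff k >= 4
Affected indices: 4, 5, ..., 6; delta = 1
  P[4]: 26 + 1 = 27
  P[5]: 24 + 1 = 25
  P[6]: 29 + 1 = 30

Answer: 4:27 5:25 6:30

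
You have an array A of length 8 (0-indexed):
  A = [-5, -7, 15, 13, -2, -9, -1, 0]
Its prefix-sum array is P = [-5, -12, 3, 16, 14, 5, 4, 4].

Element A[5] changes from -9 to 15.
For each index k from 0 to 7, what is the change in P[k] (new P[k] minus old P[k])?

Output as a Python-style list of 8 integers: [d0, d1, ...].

Element change: A[5] -9 -> 15, delta = 24
For k < 5: P[k] unchanged, delta_P[k] = 0
For k >= 5: P[k] shifts by exactly 24
Delta array: [0, 0, 0, 0, 0, 24, 24, 24]

Answer: [0, 0, 0, 0, 0, 24, 24, 24]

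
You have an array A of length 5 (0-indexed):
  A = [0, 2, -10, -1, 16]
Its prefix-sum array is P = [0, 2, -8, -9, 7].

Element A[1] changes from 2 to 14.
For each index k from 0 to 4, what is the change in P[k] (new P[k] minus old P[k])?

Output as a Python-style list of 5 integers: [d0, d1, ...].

Element change: A[1] 2 -> 14, delta = 12
For k < 1: P[k] unchanged, delta_P[k] = 0
For k >= 1: P[k] shifts by exactly 12
Delta array: [0, 12, 12, 12, 12]

Answer: [0, 12, 12, 12, 12]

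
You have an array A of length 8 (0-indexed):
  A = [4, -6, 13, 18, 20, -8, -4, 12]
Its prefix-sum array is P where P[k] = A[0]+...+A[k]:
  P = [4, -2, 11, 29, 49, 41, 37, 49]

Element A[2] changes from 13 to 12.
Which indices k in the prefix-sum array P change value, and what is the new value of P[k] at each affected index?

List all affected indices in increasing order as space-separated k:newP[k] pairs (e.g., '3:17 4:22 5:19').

Answer: 2:10 3:28 4:48 5:40 6:36 7:48

Derivation:
P[k] = A[0] + ... + A[k]
P[k] includes A[2] iff k >= 2
Affected indices: 2, 3, ..., 7; delta = -1
  P[2]: 11 + -1 = 10
  P[3]: 29 + -1 = 28
  P[4]: 49 + -1 = 48
  P[5]: 41 + -1 = 40
  P[6]: 37 + -1 = 36
  P[7]: 49 + -1 = 48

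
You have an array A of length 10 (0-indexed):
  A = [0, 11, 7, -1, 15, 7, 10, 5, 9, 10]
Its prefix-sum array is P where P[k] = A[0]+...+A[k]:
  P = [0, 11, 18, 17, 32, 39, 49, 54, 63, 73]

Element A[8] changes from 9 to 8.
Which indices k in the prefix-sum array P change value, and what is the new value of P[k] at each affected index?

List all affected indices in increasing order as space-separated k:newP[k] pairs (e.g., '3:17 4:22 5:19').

Answer: 8:62 9:72

Derivation:
P[k] = A[0] + ... + A[k]
P[k] includes A[8] iff k >= 8
Affected indices: 8, 9, ..., 9; delta = -1
  P[8]: 63 + -1 = 62
  P[9]: 73 + -1 = 72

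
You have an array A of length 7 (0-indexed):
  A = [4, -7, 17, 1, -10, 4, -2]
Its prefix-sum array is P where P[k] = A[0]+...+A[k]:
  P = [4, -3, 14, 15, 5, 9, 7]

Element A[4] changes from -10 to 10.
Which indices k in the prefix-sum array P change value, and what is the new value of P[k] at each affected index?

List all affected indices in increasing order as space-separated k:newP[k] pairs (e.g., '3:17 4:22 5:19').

Answer: 4:25 5:29 6:27

Derivation:
P[k] = A[0] + ... + A[k]
P[k] includes A[4] iff k >= 4
Affected indices: 4, 5, ..., 6; delta = 20
  P[4]: 5 + 20 = 25
  P[5]: 9 + 20 = 29
  P[6]: 7 + 20 = 27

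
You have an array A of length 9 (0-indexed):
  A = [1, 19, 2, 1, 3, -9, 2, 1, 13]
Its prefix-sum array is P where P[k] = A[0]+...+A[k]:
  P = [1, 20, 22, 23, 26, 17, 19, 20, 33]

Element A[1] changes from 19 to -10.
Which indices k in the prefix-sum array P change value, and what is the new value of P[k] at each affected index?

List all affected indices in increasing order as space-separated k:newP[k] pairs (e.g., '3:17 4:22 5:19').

P[k] = A[0] + ... + A[k]
P[k] includes A[1] iff k >= 1
Affected indices: 1, 2, ..., 8; delta = -29
  P[1]: 20 + -29 = -9
  P[2]: 22 + -29 = -7
  P[3]: 23 + -29 = -6
  P[4]: 26 + -29 = -3
  P[5]: 17 + -29 = -12
  P[6]: 19 + -29 = -10
  P[7]: 20 + -29 = -9
  P[8]: 33 + -29 = 4

Answer: 1:-9 2:-7 3:-6 4:-3 5:-12 6:-10 7:-9 8:4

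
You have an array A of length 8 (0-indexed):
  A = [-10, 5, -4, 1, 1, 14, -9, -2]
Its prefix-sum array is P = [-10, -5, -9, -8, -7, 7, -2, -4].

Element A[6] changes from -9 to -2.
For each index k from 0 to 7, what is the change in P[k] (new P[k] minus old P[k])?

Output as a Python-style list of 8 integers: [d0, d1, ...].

Element change: A[6] -9 -> -2, delta = 7
For k < 6: P[k] unchanged, delta_P[k] = 0
For k >= 6: P[k] shifts by exactly 7
Delta array: [0, 0, 0, 0, 0, 0, 7, 7]

Answer: [0, 0, 0, 0, 0, 0, 7, 7]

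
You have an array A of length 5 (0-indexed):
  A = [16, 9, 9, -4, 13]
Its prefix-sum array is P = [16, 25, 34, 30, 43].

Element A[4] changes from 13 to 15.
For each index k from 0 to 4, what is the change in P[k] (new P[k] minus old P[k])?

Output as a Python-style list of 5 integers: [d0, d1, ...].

Answer: [0, 0, 0, 0, 2]

Derivation:
Element change: A[4] 13 -> 15, delta = 2
For k < 4: P[k] unchanged, delta_P[k] = 0
For k >= 4: P[k] shifts by exactly 2
Delta array: [0, 0, 0, 0, 2]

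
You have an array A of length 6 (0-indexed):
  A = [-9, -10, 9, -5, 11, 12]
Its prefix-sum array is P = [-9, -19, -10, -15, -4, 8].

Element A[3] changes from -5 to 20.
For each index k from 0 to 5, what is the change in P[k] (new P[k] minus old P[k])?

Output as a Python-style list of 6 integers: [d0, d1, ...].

Element change: A[3] -5 -> 20, delta = 25
For k < 3: P[k] unchanged, delta_P[k] = 0
For k >= 3: P[k] shifts by exactly 25
Delta array: [0, 0, 0, 25, 25, 25]

Answer: [0, 0, 0, 25, 25, 25]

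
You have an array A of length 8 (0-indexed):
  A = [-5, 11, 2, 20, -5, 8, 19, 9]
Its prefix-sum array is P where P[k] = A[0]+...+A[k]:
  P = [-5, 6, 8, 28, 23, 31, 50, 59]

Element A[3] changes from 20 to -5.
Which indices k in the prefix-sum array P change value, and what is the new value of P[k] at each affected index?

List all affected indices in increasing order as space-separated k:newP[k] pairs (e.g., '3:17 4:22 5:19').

Answer: 3:3 4:-2 5:6 6:25 7:34

Derivation:
P[k] = A[0] + ... + A[k]
P[k] includes A[3] iff k >= 3
Affected indices: 3, 4, ..., 7; delta = -25
  P[3]: 28 + -25 = 3
  P[4]: 23 + -25 = -2
  P[5]: 31 + -25 = 6
  P[6]: 50 + -25 = 25
  P[7]: 59 + -25 = 34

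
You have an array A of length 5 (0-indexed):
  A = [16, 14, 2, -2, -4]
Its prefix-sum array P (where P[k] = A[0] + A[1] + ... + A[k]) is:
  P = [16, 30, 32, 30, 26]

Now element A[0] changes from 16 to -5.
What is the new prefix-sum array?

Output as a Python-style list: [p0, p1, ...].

Answer: [-5, 9, 11, 9, 5]

Derivation:
Change: A[0] 16 -> -5, delta = -21
P[k] for k < 0: unchanged (A[0] not included)
P[k] for k >= 0: shift by delta = -21
  P[0] = 16 + -21 = -5
  P[1] = 30 + -21 = 9
  P[2] = 32 + -21 = 11
  P[3] = 30 + -21 = 9
  P[4] = 26 + -21 = 5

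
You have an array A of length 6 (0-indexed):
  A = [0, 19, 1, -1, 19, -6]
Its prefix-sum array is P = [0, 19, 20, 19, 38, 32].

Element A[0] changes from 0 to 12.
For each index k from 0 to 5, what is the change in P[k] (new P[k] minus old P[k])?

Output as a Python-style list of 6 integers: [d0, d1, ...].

Answer: [12, 12, 12, 12, 12, 12]

Derivation:
Element change: A[0] 0 -> 12, delta = 12
For k < 0: P[k] unchanged, delta_P[k] = 0
For k >= 0: P[k] shifts by exactly 12
Delta array: [12, 12, 12, 12, 12, 12]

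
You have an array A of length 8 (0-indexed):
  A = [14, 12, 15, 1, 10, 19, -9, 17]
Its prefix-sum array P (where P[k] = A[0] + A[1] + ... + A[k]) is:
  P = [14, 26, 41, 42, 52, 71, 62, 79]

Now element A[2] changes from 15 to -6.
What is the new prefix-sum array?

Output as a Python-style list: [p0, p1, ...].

Answer: [14, 26, 20, 21, 31, 50, 41, 58]

Derivation:
Change: A[2] 15 -> -6, delta = -21
P[k] for k < 2: unchanged (A[2] not included)
P[k] for k >= 2: shift by delta = -21
  P[0] = 14 + 0 = 14
  P[1] = 26 + 0 = 26
  P[2] = 41 + -21 = 20
  P[3] = 42 + -21 = 21
  P[4] = 52 + -21 = 31
  P[5] = 71 + -21 = 50
  P[6] = 62 + -21 = 41
  P[7] = 79 + -21 = 58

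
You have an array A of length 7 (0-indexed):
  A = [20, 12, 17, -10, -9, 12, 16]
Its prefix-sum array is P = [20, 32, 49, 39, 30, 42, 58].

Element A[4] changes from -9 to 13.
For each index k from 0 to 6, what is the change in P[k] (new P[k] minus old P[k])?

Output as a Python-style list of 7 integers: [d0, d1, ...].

Element change: A[4] -9 -> 13, delta = 22
For k < 4: P[k] unchanged, delta_P[k] = 0
For k >= 4: P[k] shifts by exactly 22
Delta array: [0, 0, 0, 0, 22, 22, 22]

Answer: [0, 0, 0, 0, 22, 22, 22]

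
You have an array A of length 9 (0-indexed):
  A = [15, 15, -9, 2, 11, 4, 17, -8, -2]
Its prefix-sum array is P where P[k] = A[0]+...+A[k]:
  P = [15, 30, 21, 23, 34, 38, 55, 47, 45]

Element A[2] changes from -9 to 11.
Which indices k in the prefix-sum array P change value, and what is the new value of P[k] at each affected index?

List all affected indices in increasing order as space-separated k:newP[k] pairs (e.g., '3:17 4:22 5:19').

Answer: 2:41 3:43 4:54 5:58 6:75 7:67 8:65

Derivation:
P[k] = A[0] + ... + A[k]
P[k] includes A[2] iff k >= 2
Affected indices: 2, 3, ..., 8; delta = 20
  P[2]: 21 + 20 = 41
  P[3]: 23 + 20 = 43
  P[4]: 34 + 20 = 54
  P[5]: 38 + 20 = 58
  P[6]: 55 + 20 = 75
  P[7]: 47 + 20 = 67
  P[8]: 45 + 20 = 65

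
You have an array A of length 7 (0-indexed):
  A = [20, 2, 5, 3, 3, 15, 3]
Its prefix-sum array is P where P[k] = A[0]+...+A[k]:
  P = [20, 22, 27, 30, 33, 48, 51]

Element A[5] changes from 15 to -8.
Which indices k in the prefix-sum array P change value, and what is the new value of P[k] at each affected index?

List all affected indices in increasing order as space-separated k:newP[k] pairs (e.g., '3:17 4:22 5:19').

P[k] = A[0] + ... + A[k]
P[k] includes A[5] iff k >= 5
Affected indices: 5, 6, ..., 6; delta = -23
  P[5]: 48 + -23 = 25
  P[6]: 51 + -23 = 28

Answer: 5:25 6:28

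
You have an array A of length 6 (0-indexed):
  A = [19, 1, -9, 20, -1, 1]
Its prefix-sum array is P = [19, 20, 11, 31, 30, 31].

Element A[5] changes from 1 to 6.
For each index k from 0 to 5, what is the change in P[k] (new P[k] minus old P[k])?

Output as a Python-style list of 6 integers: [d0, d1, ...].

Answer: [0, 0, 0, 0, 0, 5]

Derivation:
Element change: A[5] 1 -> 6, delta = 5
For k < 5: P[k] unchanged, delta_P[k] = 0
For k >= 5: P[k] shifts by exactly 5
Delta array: [0, 0, 0, 0, 0, 5]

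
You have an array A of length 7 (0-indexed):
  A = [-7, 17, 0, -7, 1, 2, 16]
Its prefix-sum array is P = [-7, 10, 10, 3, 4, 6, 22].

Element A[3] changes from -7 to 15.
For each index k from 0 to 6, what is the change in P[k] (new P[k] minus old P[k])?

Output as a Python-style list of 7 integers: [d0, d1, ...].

Element change: A[3] -7 -> 15, delta = 22
For k < 3: P[k] unchanged, delta_P[k] = 0
For k >= 3: P[k] shifts by exactly 22
Delta array: [0, 0, 0, 22, 22, 22, 22]

Answer: [0, 0, 0, 22, 22, 22, 22]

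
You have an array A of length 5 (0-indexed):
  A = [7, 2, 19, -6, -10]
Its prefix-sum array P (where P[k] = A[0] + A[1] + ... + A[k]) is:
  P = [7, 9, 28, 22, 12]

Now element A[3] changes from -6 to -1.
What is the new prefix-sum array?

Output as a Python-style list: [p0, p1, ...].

Change: A[3] -6 -> -1, delta = 5
P[k] for k < 3: unchanged (A[3] not included)
P[k] for k >= 3: shift by delta = 5
  P[0] = 7 + 0 = 7
  P[1] = 9 + 0 = 9
  P[2] = 28 + 0 = 28
  P[3] = 22 + 5 = 27
  P[4] = 12 + 5 = 17

Answer: [7, 9, 28, 27, 17]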